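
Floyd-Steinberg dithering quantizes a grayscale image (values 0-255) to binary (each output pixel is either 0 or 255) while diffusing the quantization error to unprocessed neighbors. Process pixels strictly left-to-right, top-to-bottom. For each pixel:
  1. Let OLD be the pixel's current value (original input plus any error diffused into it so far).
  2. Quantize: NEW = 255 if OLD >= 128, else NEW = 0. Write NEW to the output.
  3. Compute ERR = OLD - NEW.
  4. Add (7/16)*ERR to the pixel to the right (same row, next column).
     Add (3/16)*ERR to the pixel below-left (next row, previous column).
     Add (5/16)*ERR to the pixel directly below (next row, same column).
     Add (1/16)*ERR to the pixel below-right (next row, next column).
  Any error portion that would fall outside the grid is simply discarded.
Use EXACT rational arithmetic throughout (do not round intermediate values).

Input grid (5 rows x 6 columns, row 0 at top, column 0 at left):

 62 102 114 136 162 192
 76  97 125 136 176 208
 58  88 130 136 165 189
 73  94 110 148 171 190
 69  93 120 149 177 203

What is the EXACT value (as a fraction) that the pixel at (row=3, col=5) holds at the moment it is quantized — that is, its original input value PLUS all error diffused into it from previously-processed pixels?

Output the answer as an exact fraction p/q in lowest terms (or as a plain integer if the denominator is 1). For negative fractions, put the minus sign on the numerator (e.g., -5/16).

(0,0): OLD=62 → NEW=0, ERR=62
(0,1): OLD=1033/8 → NEW=255, ERR=-1007/8
(0,2): OLD=7543/128 → NEW=0, ERR=7543/128
(0,3): OLD=331329/2048 → NEW=255, ERR=-190911/2048
(0,4): OLD=3972039/32768 → NEW=0, ERR=3972039/32768
(0,5): OLD=128467569/524288 → NEW=255, ERR=-5225871/524288
(1,0): OLD=9187/128 → NEW=0, ERR=9187/128
(1,1): OLD=106485/1024 → NEW=0, ERR=106485/1024
(1,2): OLD=5359705/32768 → NEW=255, ERR=-2996135/32768
(1,3): OLD=12226117/131072 → NEW=0, ERR=12226117/131072
(1,4): OLD=2071938575/8388608 → NEW=255, ERR=-67156465/8388608
(1,5): OLD=28045964473/134217728 → NEW=255, ERR=-6179556167/134217728
(2,0): OLD=1637207/16384 → NEW=0, ERR=1637207/16384
(2,1): OLD=79459309/524288 → NEW=255, ERR=-54234131/524288
(2,2): OLD=672423047/8388608 → NEW=0, ERR=672423047/8388608
(2,3): OLD=12952224911/67108864 → NEW=255, ERR=-4160535409/67108864
(2,4): OLD=284695664301/2147483648 → NEW=255, ERR=-262912665939/2147483648
(2,5): OLD=4142045341579/34359738368 → NEW=0, ERR=4142045341579/34359738368
(3,0): OLD=711619111/8388608 → NEW=0, ERR=711619111/8388608
(3,1): OLD=8057294427/67108864 → NEW=0, ERR=8057294427/67108864
(3,2): OLD=90993004257/536870912 → NEW=255, ERR=-45909078303/536870912
(3,3): OLD=2517503722755/34359738368 → NEW=0, ERR=2517503722755/34359738368
(3,4): OLD=50446849427171/274877906944 → NEW=255, ERR=-19647016843549/274877906944
(3,5): OLD=830128711627885/4398046511104 → NEW=255, ERR=-291373148703635/4398046511104
Target (3,5): original=190, with diffused error = 830128711627885/4398046511104

Answer: 830128711627885/4398046511104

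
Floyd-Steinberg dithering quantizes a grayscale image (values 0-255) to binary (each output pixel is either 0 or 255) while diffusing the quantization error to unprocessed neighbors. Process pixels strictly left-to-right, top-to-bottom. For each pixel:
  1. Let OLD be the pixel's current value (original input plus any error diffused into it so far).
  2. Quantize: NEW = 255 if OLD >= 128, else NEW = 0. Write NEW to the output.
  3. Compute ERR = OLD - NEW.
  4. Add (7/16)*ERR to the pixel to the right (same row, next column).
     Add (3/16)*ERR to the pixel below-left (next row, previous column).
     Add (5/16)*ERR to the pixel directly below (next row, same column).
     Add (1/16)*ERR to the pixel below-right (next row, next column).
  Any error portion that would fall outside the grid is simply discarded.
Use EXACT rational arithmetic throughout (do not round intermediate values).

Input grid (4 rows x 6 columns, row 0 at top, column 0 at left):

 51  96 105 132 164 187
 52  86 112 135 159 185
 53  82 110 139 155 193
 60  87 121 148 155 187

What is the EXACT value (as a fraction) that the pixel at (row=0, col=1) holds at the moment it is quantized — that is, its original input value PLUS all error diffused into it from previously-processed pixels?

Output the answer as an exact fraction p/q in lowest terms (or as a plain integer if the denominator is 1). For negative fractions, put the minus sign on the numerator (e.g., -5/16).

(0,0): OLD=51 → NEW=0, ERR=51
(0,1): OLD=1893/16 → NEW=0, ERR=1893/16
Target (0,1): original=96, with diffused error = 1893/16

Answer: 1893/16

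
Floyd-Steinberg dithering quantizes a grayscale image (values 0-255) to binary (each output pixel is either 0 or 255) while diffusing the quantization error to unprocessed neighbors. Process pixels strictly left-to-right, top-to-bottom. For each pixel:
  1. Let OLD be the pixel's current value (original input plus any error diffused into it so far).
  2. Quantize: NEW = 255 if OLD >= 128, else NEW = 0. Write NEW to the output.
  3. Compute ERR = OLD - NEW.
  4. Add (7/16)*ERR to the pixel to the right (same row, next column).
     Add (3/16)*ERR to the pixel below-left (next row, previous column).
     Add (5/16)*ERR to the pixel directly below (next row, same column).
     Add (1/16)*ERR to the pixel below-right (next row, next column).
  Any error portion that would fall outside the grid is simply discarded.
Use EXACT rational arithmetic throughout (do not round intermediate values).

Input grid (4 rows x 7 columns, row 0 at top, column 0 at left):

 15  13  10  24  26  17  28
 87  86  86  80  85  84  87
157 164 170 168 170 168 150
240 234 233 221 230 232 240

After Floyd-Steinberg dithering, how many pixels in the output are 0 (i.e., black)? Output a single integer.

(0,0): OLD=15 → NEW=0, ERR=15
(0,1): OLD=313/16 → NEW=0, ERR=313/16
(0,2): OLD=4751/256 → NEW=0, ERR=4751/256
(0,3): OLD=131561/4096 → NEW=0, ERR=131561/4096
(0,4): OLD=2624863/65536 → NEW=0, ERR=2624863/65536
(0,5): OLD=36199833/1048576 → NEW=0, ERR=36199833/1048576
(0,6): OLD=723160879/16777216 → NEW=0, ERR=723160879/16777216
(1,0): OLD=24411/256 → NEW=0, ERR=24411/256
(1,1): OLD=283133/2048 → NEW=255, ERR=-239107/2048
(1,2): OLD=3143489/65536 → NEW=0, ERR=3143489/65536
(1,3): OLD=31376557/262144 → NEW=0, ERR=31376557/262144
(1,4): OLD=2656875111/16777216 → NEW=255, ERR=-1621314969/16777216
(1,5): OLD=8468403863/134217728 → NEW=0, ERR=8468403863/134217728
(1,6): OLD=279669918201/2147483648 → NEW=255, ERR=-267938412039/2147483648
(2,0): OLD=5403695/32768 → NEW=255, ERR=-2952145/32768
(2,1): OLD=108058997/1048576 → NEW=0, ERR=108058997/1048576
(2,2): OLD=4114114719/16777216 → NEW=255, ERR=-164075361/16777216
(2,3): OLD=24964957799/134217728 → NEW=255, ERR=-9260562841/134217728
(2,4): OLD=138432845143/1073741824 → NEW=255, ERR=-135371319977/1073741824
(2,5): OLD=3543366323037/34359738368 → NEW=0, ERR=3543366323037/34359738368
(2,6): OLD=87999774770267/549755813888 → NEW=255, ERR=-52187957771173/549755813888
(3,0): OLD=3878365631/16777216 → NEW=255, ERR=-399824449/16777216
(3,1): OLD=33328060499/134217728 → NEW=255, ERR=-897460141/134217728
(3,2): OLD=236784158825/1073741824 → NEW=255, ERR=-37020006295/1073741824
(3,3): OLD=687643437231/4294967296 → NEW=255, ERR=-407573223249/4294967296
(3,4): OLD=90219720377791/549755813888 → NEW=255, ERR=-49968012163649/549755813888
(3,5): OLD=874256406353965/4398046511104 → NEW=255, ERR=-247245453977555/4398046511104
(3,6): OLD=13523813003298291/70368744177664 → NEW=255, ERR=-4420216762006029/70368744177664
Output grid:
  Row 0: .......  (7 black, running=7)
  Row 1: .#..#.#  (4 black, running=11)
  Row 2: #.###.#  (2 black, running=13)
  Row 3: #######  (0 black, running=13)

Answer: 13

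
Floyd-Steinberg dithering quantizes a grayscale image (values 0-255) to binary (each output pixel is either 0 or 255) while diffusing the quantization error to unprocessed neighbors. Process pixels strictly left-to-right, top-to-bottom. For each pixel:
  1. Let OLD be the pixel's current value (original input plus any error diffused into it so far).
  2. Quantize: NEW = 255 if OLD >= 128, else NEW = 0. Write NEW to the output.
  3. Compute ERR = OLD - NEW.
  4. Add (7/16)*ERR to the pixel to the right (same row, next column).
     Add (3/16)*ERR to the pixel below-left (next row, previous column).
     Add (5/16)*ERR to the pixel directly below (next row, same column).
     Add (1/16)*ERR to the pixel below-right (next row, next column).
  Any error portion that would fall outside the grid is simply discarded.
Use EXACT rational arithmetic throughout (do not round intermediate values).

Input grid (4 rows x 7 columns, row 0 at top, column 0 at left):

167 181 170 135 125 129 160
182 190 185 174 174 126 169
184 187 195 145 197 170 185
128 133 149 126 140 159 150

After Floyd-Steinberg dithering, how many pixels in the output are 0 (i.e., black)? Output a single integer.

(0,0): OLD=167 → NEW=255, ERR=-88
(0,1): OLD=285/2 → NEW=255, ERR=-225/2
(0,2): OLD=3865/32 → NEW=0, ERR=3865/32
(0,3): OLD=96175/512 → NEW=255, ERR=-34385/512
(0,4): OLD=783305/8192 → NEW=0, ERR=783305/8192
(0,5): OLD=22391423/131072 → NEW=255, ERR=-11031937/131072
(0,6): OLD=258320761/2097152 → NEW=0, ERR=258320761/2097152
(1,0): OLD=4269/32 → NEW=255, ERR=-3891/32
(1,1): OLD=30411/256 → NEW=0, ERR=30411/256
(1,2): OLD=2089719/8192 → NEW=255, ERR=759/8192
(1,3): OLD=5850099/32768 → NEW=255, ERR=-2505741/32768
(1,4): OLD=315509729/2097152 → NEW=255, ERR=-219264031/2097152
(1,5): OLD=1392971809/16777216 → NEW=0, ERR=1392971809/16777216
(1,6): OLD=64037137231/268435456 → NEW=255, ERR=-4413904049/268435456
(2,0): OLD=689257/4096 → NEW=255, ERR=-355223/4096
(2,1): OLD=23409283/131072 → NEW=255, ERR=-10014077/131072
(2,2): OLD=324408361/2097152 → NEW=255, ERR=-210365399/2097152
(2,3): OLD=966699969/16777216 → NEW=0, ERR=966699969/16777216
(2,4): OLD=26887049705/134217728 → NEW=255, ERR=-7338470935/134217728
(2,5): OLD=697536083835/4294967296 → NEW=255, ERR=-397680576645/4294967296
(2,6): OLD=9932827618829/68719476736 → NEW=255, ERR=-7590638948851/68719476736
(3,0): OLD=181557545/2097152 → NEW=0, ERR=181557545/2097152
(3,1): OLD=2059772869/16777216 → NEW=0, ERR=2059772869/16777216
(3,2): OLD=23809487559/134217728 → NEW=255, ERR=-10416033081/134217728
(3,3): OLD=50214977125/536870912 → NEW=0, ERR=50214977125/536870912
(3,4): OLD=10313043574569/68719476736 → NEW=255, ERR=-7210422993111/68719476736
(3,5): OLD=33002863883867/549755813888 → NEW=0, ERR=33002863883867/549755813888
(3,6): OLD=1195905328753669/8796093022208 → NEW=255, ERR=-1047098391909371/8796093022208
Output grid:
  Row 0: ##.#.#.  (3 black, running=3)
  Row 1: #.###.#  (2 black, running=5)
  Row 2: ###.###  (1 black, running=6)
  Row 3: ..#.#.#  (4 black, running=10)

Answer: 10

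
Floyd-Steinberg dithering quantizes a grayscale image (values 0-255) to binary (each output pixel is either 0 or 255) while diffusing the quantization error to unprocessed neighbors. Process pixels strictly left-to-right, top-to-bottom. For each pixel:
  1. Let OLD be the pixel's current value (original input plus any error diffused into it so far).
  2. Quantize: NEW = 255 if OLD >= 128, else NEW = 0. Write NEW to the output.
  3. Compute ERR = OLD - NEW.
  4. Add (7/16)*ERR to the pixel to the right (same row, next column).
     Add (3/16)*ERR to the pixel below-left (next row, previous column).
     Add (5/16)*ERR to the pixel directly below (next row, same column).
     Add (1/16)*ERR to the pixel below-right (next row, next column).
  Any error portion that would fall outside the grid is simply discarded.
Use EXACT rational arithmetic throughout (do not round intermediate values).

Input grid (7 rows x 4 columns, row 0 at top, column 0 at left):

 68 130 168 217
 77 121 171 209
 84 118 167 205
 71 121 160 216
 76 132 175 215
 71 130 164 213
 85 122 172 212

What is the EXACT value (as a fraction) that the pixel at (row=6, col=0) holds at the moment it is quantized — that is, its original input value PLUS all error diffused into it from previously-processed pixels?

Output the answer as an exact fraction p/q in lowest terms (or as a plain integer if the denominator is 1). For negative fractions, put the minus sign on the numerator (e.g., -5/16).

Answer: 6397852219770757/70368744177664

Derivation:
(0,0): OLD=68 → NEW=0, ERR=68
(0,1): OLD=639/4 → NEW=255, ERR=-381/4
(0,2): OLD=8085/64 → NEW=0, ERR=8085/64
(0,3): OLD=278803/1024 → NEW=255, ERR=17683/1024
(1,0): OLD=5145/64 → NEW=0, ERR=5145/64
(1,1): OLD=79023/512 → NEW=255, ERR=-51537/512
(1,2): OLD=2682459/16384 → NEW=255, ERR=-1495461/16384
(1,3): OLD=47804269/262144 → NEW=255, ERR=-19042451/262144
(2,0): OLD=739317/8192 → NEW=0, ERR=739317/8192
(2,1): OLD=29868247/262144 → NEW=0, ERR=29868247/262144
(2,2): OLD=88296915/524288 → NEW=255, ERR=-45396525/524288
(2,3): OLD=1163609703/8388608 → NEW=255, ERR=-975485337/8388608
(3,0): OLD=505691045/4194304 → NEW=0, ERR=505691045/4194304
(3,1): OLD=13338483323/67108864 → NEW=255, ERR=-3774276997/67108864
(3,2): OLD=100559600005/1073741824 → NEW=0, ERR=100559600005/1073741824
(3,3): OLD=3697486244899/17179869184 → NEW=255, ERR=-683380397021/17179869184
(4,0): OLD=110736831233/1073741824 → NEW=0, ERR=110736831233/1073741824
(4,1): OLD=1586047049347/8589934592 → NEW=255, ERR=-604386271613/8589934592
(4,2): OLD=44670637810723/274877906944 → NEW=255, ERR=-25423228459997/274877906944
(4,3): OLD=738690226506981/4398046511104 → NEW=255, ERR=-382811633824539/4398046511104
(5,0): OLD=12374480130993/137438953472 → NEW=0, ERR=12374480130993/137438953472
(5,1): OLD=600365908234999/4398046511104 → NEW=255, ERR=-521135952096521/4398046511104
(5,2): OLD=137524482222563/2199023255552 → NEW=0, ERR=137524482222563/2199023255552
(5,3): OLD=14593055436475667/70368744177664 → NEW=255, ERR=-3350974328828653/70368744177664
(6,0): OLD=6397852219770757/70368744177664 → NEW=0, ERR=6397852219770757/70368744177664
Target (6,0): original=85, with diffused error = 6397852219770757/70368744177664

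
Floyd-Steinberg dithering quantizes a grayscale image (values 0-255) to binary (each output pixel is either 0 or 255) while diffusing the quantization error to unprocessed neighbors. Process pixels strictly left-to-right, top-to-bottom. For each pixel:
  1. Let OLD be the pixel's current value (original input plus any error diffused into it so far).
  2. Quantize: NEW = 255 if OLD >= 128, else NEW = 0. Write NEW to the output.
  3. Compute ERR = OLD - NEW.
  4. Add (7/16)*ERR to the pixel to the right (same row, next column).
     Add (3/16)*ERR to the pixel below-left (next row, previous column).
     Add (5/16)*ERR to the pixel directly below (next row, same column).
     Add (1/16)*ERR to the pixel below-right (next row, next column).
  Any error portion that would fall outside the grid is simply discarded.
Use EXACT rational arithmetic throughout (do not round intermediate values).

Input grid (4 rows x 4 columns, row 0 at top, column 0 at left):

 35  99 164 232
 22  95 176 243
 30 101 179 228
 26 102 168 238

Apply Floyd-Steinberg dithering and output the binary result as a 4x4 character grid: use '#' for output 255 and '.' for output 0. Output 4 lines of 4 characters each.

(0,0): OLD=35 → NEW=0, ERR=35
(0,1): OLD=1829/16 → NEW=0, ERR=1829/16
(0,2): OLD=54787/256 → NEW=255, ERR=-10493/256
(0,3): OLD=876821/4096 → NEW=255, ERR=-167659/4096
(1,0): OLD=13919/256 → NEW=0, ERR=13919/256
(1,1): OLD=305177/2048 → NEW=255, ERR=-217063/2048
(1,2): OLD=7621261/65536 → NEW=0, ERR=7621261/65536
(1,3): OLD=292053867/1048576 → NEW=255, ERR=24666987/1048576
(2,0): OLD=888611/32768 → NEW=0, ERR=888611/32768
(2,1): OLD=110043697/1048576 → NEW=0, ERR=110043697/1048576
(2,2): OLD=543249141/2097152 → NEW=255, ERR=8475381/2097152
(2,3): OLD=8200288385/33554432 → NEW=255, ERR=-356091775/33554432
(3,0): OLD=908516467/16777216 → NEW=0, ERR=908516467/16777216
(3,1): OLD=43201905517/268435456 → NEW=255, ERR=-25249135763/268435456
(3,2): OLD=569859783059/4294967296 → NEW=255, ERR=-525356877421/4294967296
(3,3): OLD=12467196165509/68719476736 → NEW=255, ERR=-5056270402171/68719476736
Row 0: ..##
Row 1: .#.#
Row 2: ..##
Row 3: .###

Answer: ..##
.#.#
..##
.###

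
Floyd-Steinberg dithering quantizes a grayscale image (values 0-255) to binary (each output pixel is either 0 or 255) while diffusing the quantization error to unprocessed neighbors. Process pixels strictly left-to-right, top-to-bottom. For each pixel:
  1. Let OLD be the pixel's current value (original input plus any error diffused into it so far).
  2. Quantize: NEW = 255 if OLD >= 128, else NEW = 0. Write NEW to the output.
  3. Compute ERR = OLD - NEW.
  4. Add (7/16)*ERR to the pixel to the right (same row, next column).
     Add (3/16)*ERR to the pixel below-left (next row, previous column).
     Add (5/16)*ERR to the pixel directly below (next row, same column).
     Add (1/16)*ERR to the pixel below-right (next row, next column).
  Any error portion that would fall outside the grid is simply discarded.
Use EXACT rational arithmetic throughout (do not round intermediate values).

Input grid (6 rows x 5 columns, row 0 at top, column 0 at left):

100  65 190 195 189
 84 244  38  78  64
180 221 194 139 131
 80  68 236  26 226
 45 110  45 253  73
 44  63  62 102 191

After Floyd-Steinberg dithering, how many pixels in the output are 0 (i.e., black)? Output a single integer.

Answer: 15

Derivation:
(0,0): OLD=100 → NEW=0, ERR=100
(0,1): OLD=435/4 → NEW=0, ERR=435/4
(0,2): OLD=15205/64 → NEW=255, ERR=-1115/64
(0,3): OLD=191875/1024 → NEW=255, ERR=-69245/1024
(0,4): OLD=2611861/16384 → NEW=255, ERR=-1566059/16384
(1,0): OLD=8681/64 → NEW=255, ERR=-7639/64
(1,1): OLD=117119/512 → NEW=255, ERR=-13441/512
(1,2): OLD=248843/16384 → NEW=0, ERR=248843/16384
(1,3): OLD=2916479/65536 → NEW=0, ERR=2916479/65536
(1,4): OLD=51771357/1048576 → NEW=0, ERR=51771357/1048576
(2,0): OLD=1128677/8192 → NEW=255, ERR=-960283/8192
(2,1): OLD=41130247/262144 → NEW=255, ERR=-25716473/262144
(2,2): OLD=681703061/4194304 → NEW=255, ERR=-387844459/4194304
(2,3): OLD=8231454255/67108864 → NEW=0, ERR=8231454255/67108864
(2,4): OLD=217833667465/1073741824 → NEW=255, ERR=-55970497655/1073741824
(3,0): OLD=104749621/4194304 → NEW=0, ERR=104749621/4194304
(3,1): OLD=792066993/33554432 → NEW=0, ERR=792066993/33554432
(3,2): OLD=251575397323/1073741824 → NEW=255, ERR=-22228767797/1073741824
(3,3): OLD=85298986267/2147483648 → NEW=0, ERR=85298986267/2147483648
(3,4): OLD=8066095334647/34359738368 → NEW=255, ERR=-695637949193/34359738368
(4,0): OLD=30725376859/536870912 → NEW=0, ERR=30725376859/536870912
(4,1): OLD=2406801204731/17179869184 → NEW=255, ERR=-1974065437189/17179869184
(4,2): OLD=-774539700779/274877906944 → NEW=0, ERR=-774539700779/274877906944
(4,3): OLD=1139489465278075/4398046511104 → NEW=255, ERR=17987604946555/4398046511104
(4,4): OLD=4992315595986653/70368744177664 → NEW=0, ERR=4992315595986653/70368744177664
(5,0): OLD=11088491891409/274877906944 → NEW=0, ERR=11088491891409/274877906944
(5,1): OLD=105089456156883/2199023255552 → NEW=0, ERR=105089456156883/2199023255552
(5,2): OLD=5320753412068491/70368744177664 → NEW=0, ERR=5320753412068491/70368744177664
(5,3): OLD=42076184350678005/281474976710656 → NEW=255, ERR=-29699934710539275/281474976710656
(5,4): OLD=753285504490302391/4503599627370496 → NEW=255, ERR=-395132400489174089/4503599627370496
Output grid:
  Row 0: ..###  (2 black, running=2)
  Row 1: ##...  (3 black, running=5)
  Row 2: ###.#  (1 black, running=6)
  Row 3: ..#.#  (3 black, running=9)
  Row 4: .#.#.  (3 black, running=12)
  Row 5: ...##  (3 black, running=15)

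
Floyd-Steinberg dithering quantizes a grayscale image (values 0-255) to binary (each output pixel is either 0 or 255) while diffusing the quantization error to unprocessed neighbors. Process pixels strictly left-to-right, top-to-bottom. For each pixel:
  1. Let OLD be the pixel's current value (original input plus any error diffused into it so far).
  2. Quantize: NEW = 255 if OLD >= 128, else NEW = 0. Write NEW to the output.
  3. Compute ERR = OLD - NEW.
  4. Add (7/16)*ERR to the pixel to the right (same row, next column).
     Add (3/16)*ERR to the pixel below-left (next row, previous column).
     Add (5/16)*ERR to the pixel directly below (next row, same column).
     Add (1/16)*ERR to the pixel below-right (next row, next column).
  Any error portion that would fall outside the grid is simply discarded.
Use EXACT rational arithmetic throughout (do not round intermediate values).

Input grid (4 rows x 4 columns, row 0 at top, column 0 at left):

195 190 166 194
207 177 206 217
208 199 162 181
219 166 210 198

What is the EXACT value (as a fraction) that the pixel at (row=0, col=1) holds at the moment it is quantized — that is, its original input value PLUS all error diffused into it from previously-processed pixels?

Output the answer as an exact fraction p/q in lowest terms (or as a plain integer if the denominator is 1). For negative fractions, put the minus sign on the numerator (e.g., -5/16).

Answer: 655/4

Derivation:
(0,0): OLD=195 → NEW=255, ERR=-60
(0,1): OLD=655/4 → NEW=255, ERR=-365/4
Target (0,1): original=190, with diffused error = 655/4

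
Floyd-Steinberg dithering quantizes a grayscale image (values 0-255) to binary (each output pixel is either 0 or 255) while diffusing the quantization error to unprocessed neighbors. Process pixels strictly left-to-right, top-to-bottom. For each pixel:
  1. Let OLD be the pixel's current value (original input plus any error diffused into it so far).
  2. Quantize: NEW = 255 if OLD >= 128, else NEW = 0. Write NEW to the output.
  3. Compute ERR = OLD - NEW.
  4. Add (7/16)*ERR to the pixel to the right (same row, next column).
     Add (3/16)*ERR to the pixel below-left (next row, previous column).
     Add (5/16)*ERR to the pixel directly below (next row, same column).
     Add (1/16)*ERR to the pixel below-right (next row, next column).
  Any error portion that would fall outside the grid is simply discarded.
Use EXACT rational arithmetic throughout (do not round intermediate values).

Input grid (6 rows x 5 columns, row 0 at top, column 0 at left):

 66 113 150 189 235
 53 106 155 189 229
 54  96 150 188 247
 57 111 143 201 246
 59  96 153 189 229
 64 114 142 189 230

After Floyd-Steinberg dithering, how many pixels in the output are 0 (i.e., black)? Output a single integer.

(0,0): OLD=66 → NEW=0, ERR=66
(0,1): OLD=1135/8 → NEW=255, ERR=-905/8
(0,2): OLD=12865/128 → NEW=0, ERR=12865/128
(0,3): OLD=477127/2048 → NEW=255, ERR=-45113/2048
(0,4): OLD=7384689/32768 → NEW=255, ERR=-971151/32768
(1,0): OLD=6709/128 → NEW=0, ERR=6709/128
(1,1): OLD=119347/1024 → NEW=0, ERR=119347/1024
(1,2): OLD=7412079/32768 → NEW=255, ERR=-943761/32768
(1,3): OLD=22313763/131072 → NEW=255, ERR=-11109597/131072
(1,4): OLD=380170377/2097152 → NEW=255, ERR=-154603383/2097152
(2,0): OLD=1511137/16384 → NEW=0, ERR=1511137/16384
(2,1): OLD=89469307/524288 → NEW=255, ERR=-44224133/524288
(2,2): OLD=801011889/8388608 → NEW=0, ERR=801011889/8388608
(2,3): OLD=25188101635/134217728 → NEW=255, ERR=-9037419005/134217728
(2,4): OLD=406317218133/2147483648 → NEW=255, ERR=-141291112107/2147483648
(3,0): OLD=587260177/8388608 → NEW=0, ERR=587260177/8388608
(3,1): OLD=9323898109/67108864 → NEW=255, ERR=-7788862211/67108864
(3,2): OLD=223693406767/2147483648 → NEW=0, ERR=223693406767/2147483648
(3,3): OLD=941294180775/4294967296 → NEW=255, ERR=-153922479705/4294967296
(3,4): OLD=14125425389891/68719476736 → NEW=255, ERR=-3398041177789/68719476736
(4,0): OLD=63474588063/1073741824 → NEW=0, ERR=63474588063/1073741824
(4,1): OLD=3762379988063/34359738368 → NEW=0, ERR=3762379988063/34359738368
(4,2): OLD=120662735017713/549755813888 → NEW=255, ERR=-19524997523727/549755813888
(4,3): OLD=1402988735385439/8796093022208 → NEW=255, ERR=-840014985277601/8796093022208
(4,4): OLD=23858800344206105/140737488355328 → NEW=255, ERR=-12029259186402535/140737488355328
(5,0): OLD=56627446143101/549755813888 → NEW=0, ERR=56627446143101/549755813888
(5,1): OLD=837030561547767/4398046511104 → NEW=255, ERR=-284471298783753/4398046511104
(5,2): OLD=12883249682697199/140737488355328 → NEW=0, ERR=12883249682697199/140737488355328
(5,3): OLD=101871384204475617/562949953421312 → NEW=255, ERR=-41680853917958943/562949953421312
(5,4): OLD=1485543708378898395/9007199254740992 → NEW=255, ERR=-811292101580054565/9007199254740992
Output grid:
  Row 0: .#.##  (2 black, running=2)
  Row 1: ..###  (2 black, running=4)
  Row 2: .#.##  (2 black, running=6)
  Row 3: .#.##  (2 black, running=8)
  Row 4: ..###  (2 black, running=10)
  Row 5: .#.##  (2 black, running=12)

Answer: 12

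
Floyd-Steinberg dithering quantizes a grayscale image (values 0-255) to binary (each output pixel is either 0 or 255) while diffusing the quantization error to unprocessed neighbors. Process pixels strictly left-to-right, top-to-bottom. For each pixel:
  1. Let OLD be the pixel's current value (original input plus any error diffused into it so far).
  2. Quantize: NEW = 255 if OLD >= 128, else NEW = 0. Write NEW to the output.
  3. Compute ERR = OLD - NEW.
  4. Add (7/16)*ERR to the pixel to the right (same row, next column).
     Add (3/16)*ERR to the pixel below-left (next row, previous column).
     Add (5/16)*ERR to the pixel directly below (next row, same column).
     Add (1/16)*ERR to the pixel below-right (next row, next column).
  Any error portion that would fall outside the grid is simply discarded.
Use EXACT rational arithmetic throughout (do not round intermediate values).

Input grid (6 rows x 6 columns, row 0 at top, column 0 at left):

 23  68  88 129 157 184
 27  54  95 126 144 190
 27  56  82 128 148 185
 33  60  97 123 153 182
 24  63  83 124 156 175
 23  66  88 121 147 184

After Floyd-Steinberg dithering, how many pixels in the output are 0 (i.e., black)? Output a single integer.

Answer: 21

Derivation:
(0,0): OLD=23 → NEW=0, ERR=23
(0,1): OLD=1249/16 → NEW=0, ERR=1249/16
(0,2): OLD=31271/256 → NEW=0, ERR=31271/256
(0,3): OLD=747281/4096 → NEW=255, ERR=-297199/4096
(0,4): OLD=8208759/65536 → NEW=0, ERR=8208759/65536
(0,5): OLD=250399297/1048576 → NEW=255, ERR=-16987583/1048576
(1,0): OLD=12499/256 → NEW=0, ERR=12499/256
(1,1): OLD=254149/2048 → NEW=0, ERR=254149/2048
(1,2): OLD=11713833/65536 → NEW=255, ERR=-4997847/65536
(1,3): OLD=26497845/262144 → NEW=0, ERR=26497845/262144
(1,4): OLD=3687513791/16777216 → NEW=255, ERR=-590676289/16777216
(1,5): OLD=47610438281/268435456 → NEW=255, ERR=-20840602999/268435456
(2,0): OLD=2147143/32768 → NEW=0, ERR=2147143/32768
(2,1): OLD=117650301/1048576 → NEW=0, ERR=117650301/1048576
(2,2): OLD=2247554487/16777216 → NEW=255, ERR=-2030635593/16777216
(2,3): OLD=12786560959/134217728 → NEW=0, ERR=12786560959/134217728
(2,4): OLD=732024894397/4294967296 → NEW=255, ERR=-363191766083/4294967296
(2,5): OLD=8352299463675/68719476736 → NEW=0, ERR=8352299463675/68719476736
(3,0): OLD=1250141911/16777216 → NEW=0, ERR=1250141911/16777216
(3,1): OLD=14638287627/134217728 → NEW=0, ERR=14638287627/134217728
(3,2): OLD=141483712465/1073741824 → NEW=255, ERR=-132320452655/1073741824
(3,3): OLD=5183954707571/68719476736 → NEW=0, ERR=5183954707571/68719476736
(3,4): OLD=103530619159059/549755813888 → NEW=255, ERR=-36657113382381/549755813888
(3,5): OLD=1631892568853565/8796093022208 → NEW=255, ERR=-611111151809475/8796093022208
(4,0): OLD=145460146873/2147483648 → NEW=0, ERR=145460146873/2147483648
(4,1): OLD=3720043004133/34359738368 → NEW=0, ERR=3720043004133/34359738368
(4,2): OLD=124044189701407/1099511627776 → NEW=0, ERR=124044189701407/1099511627776
(4,3): OLD=3109017950210107/17592186044416 → NEW=255, ERR=-1376989491115973/17592186044416
(4,4): OLD=26066457282150891/281474976710656 → NEW=0, ERR=26066457282150891/281474976710656
(4,5): OLD=854048909423597965/4503599627370496 → NEW=255, ERR=-294368995555878515/4503599627370496
(5,0): OLD=35441324481663/549755813888 → NEW=0, ERR=35441324481663/549755813888
(5,1): OLD=2699077866639215/17592186044416 → NEW=255, ERR=-1786929574686865/17592186044416
(5,2): OLD=9979259824305205/140737488355328 → NEW=0, ERR=9979259824305205/140737488355328
(5,3): OLD=684440717572837911/4503599627370496 → NEW=255, ERR=-463977187406638569/4503599627370496
(5,4): OLD=1024290787238460407/9007199254740992 → NEW=0, ERR=1024290787238460407/9007199254740992
(5,5): OLD=31577666794096746659/144115188075855872 → NEW=255, ERR=-5171706165246500701/144115188075855872
Output grid:
  Row 0: ...#.#  (4 black, running=4)
  Row 1: ..#.##  (3 black, running=7)
  Row 2: ..#.#.  (4 black, running=11)
  Row 3: ..#.##  (3 black, running=14)
  Row 4: ...#.#  (4 black, running=18)
  Row 5: .#.#.#  (3 black, running=21)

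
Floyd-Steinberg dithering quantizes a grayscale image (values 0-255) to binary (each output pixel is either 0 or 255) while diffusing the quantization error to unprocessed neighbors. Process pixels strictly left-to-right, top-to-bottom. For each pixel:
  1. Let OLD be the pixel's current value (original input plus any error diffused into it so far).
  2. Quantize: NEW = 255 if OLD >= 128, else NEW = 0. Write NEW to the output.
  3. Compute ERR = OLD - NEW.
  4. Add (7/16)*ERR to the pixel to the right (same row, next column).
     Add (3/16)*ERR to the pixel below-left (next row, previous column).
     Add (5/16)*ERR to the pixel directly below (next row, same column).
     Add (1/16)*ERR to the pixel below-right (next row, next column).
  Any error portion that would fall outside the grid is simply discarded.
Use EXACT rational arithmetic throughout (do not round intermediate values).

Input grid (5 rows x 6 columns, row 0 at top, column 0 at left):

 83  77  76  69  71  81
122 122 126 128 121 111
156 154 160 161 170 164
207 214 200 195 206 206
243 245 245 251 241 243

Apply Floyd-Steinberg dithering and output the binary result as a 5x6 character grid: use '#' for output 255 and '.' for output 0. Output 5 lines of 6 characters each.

Answer: .....#
####..
.#.###
###.##
######

Derivation:
(0,0): OLD=83 → NEW=0, ERR=83
(0,1): OLD=1813/16 → NEW=0, ERR=1813/16
(0,2): OLD=32147/256 → NEW=0, ERR=32147/256
(0,3): OLD=507653/4096 → NEW=0, ERR=507653/4096
(0,4): OLD=8206627/65536 → NEW=0, ERR=8206627/65536
(0,5): OLD=142381045/1048576 → NEW=255, ERR=-125005835/1048576
(1,0): OLD=43311/256 → NEW=255, ERR=-21969/256
(1,1): OLD=304329/2048 → NEW=255, ERR=-217911/2048
(1,2): OLD=9765629/65536 → NEW=255, ERR=-6946051/65536
(1,3): OLD=39764281/262144 → NEW=255, ERR=-27082439/262144
(1,4): OLD=1683206667/16777216 → NEW=0, ERR=1683206667/16777216
(1,5): OLD=33679211997/268435456 → NEW=0, ERR=33679211997/268435456
(2,0): OLD=3579315/32768 → NEW=0, ERR=3579315/32768
(2,1): OLD=150263137/1048576 → NEW=255, ERR=-117123743/1048576
(2,2): OLD=872244579/16777216 → NEW=0, ERR=872244579/16777216
(2,3): OLD=21964435467/134217728 → NEW=255, ERR=-12261085173/134217728
(2,4): OLD=766450999713/4294967296 → NEW=255, ERR=-328765660767/4294967296
(2,5): OLD=12093872425847/68719476736 → NEW=255, ERR=-5429594141833/68719476736
(3,0): OLD=3694202883/16777216 → NEW=255, ERR=-583987197/16777216
(3,1): OLD=24218360391/134217728 → NEW=255, ERR=-10007160249/134217728
(3,2): OLD=171280648197/1073741824 → NEW=255, ERR=-102523516923/1073741824
(3,3): OLD=7804863491919/68719476736 → NEW=0, ERR=7804863491919/68719476736
(3,4): OLD=116132864434927/549755813888 → NEW=255, ERR=-24054868106513/549755813888
(3,5): OLD=1384345315577761/8796093022208 → NEW=255, ERR=-858658405085279/8796093022208
(4,0): OLD=468457557837/2147483648 → NEW=255, ERR=-79150772403/2147483648
(4,1): OLD=6373616210665/34359738368 → NEW=255, ERR=-2388117073175/34359738368
(4,2): OLD=221430108793579/1099511627776 → NEW=255, ERR=-58945356289301/1099511627776
(4,3): OLD=4378096992508599/17592186044416 → NEW=255, ERR=-107910448817481/17592186044416
(4,4): OLD=60077411971923239/281474976710656 → NEW=255, ERR=-11698707089294041/281474976710656
(4,5): OLD=862782322541792945/4503599627370496 → NEW=255, ERR=-285635582437683535/4503599627370496
Row 0: .....#
Row 1: ####..
Row 2: .#.###
Row 3: ###.##
Row 4: ######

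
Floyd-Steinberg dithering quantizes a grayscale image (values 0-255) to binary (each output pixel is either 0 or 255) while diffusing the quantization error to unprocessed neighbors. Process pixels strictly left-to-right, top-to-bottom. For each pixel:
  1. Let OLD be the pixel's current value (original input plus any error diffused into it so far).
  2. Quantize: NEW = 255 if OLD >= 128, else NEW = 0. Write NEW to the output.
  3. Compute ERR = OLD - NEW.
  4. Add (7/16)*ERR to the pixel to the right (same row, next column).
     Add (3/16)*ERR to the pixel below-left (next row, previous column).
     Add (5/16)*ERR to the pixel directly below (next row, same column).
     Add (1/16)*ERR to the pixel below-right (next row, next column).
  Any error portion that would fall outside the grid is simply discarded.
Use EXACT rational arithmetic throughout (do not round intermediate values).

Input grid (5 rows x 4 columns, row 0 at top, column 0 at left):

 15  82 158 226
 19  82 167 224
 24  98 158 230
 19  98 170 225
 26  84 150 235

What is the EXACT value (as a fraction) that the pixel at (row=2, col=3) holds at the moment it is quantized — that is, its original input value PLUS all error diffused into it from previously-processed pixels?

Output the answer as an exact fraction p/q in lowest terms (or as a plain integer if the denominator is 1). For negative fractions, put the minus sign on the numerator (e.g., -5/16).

Answer: 8053748693/33554432

Derivation:
(0,0): OLD=15 → NEW=0, ERR=15
(0,1): OLD=1417/16 → NEW=0, ERR=1417/16
(0,2): OLD=50367/256 → NEW=255, ERR=-14913/256
(0,3): OLD=821305/4096 → NEW=255, ERR=-223175/4096
(1,0): OLD=10315/256 → NEW=0, ERR=10315/256
(1,1): OLD=240269/2048 → NEW=0, ERR=240269/2048
(1,2): OLD=12808465/65536 → NEW=255, ERR=-3903215/65536
(1,3): OLD=185886791/1048576 → NEW=255, ERR=-81500089/1048576
(2,0): OLD=1919839/32768 → NEW=0, ERR=1919839/32768
(2,1): OLD=159012229/1048576 → NEW=255, ERR=-108374651/1048576
(2,2): OLD=182304729/2097152 → NEW=0, ERR=182304729/2097152
(2,3): OLD=8053748693/33554432 → NEW=255, ERR=-502631467/33554432
Target (2,3): original=230, with diffused error = 8053748693/33554432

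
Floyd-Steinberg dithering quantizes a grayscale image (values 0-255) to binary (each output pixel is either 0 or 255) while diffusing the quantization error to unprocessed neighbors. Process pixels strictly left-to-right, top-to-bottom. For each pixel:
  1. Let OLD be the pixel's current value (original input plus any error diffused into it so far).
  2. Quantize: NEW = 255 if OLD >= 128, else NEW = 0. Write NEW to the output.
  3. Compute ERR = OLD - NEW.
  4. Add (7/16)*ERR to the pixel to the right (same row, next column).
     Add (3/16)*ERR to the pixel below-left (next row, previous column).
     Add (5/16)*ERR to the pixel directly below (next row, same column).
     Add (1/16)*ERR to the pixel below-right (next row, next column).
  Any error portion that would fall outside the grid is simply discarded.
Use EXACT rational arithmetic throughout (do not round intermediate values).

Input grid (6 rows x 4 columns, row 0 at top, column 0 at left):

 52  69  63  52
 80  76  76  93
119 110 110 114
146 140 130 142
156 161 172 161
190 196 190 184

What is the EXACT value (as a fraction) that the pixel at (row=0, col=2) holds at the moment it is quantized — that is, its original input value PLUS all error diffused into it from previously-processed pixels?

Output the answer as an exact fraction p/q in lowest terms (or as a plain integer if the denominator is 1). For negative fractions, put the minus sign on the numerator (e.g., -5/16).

(0,0): OLD=52 → NEW=0, ERR=52
(0,1): OLD=367/4 → NEW=0, ERR=367/4
(0,2): OLD=6601/64 → NEW=0, ERR=6601/64
Target (0,2): original=63, with diffused error = 6601/64

Answer: 6601/64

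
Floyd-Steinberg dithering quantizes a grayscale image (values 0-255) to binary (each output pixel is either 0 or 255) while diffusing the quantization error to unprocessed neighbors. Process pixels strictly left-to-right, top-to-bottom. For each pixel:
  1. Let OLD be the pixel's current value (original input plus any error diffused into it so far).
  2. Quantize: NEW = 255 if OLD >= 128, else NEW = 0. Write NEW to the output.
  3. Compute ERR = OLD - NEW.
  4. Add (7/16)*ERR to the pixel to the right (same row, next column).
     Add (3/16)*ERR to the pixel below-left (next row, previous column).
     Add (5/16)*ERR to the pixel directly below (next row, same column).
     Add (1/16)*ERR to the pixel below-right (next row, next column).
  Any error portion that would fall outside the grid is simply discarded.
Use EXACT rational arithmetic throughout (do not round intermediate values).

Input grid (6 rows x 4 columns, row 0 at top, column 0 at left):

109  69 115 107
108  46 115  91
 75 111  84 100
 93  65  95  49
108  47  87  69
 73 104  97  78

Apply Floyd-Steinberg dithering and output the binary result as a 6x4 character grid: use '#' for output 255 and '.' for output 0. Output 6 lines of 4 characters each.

(0,0): OLD=109 → NEW=0, ERR=109
(0,1): OLD=1867/16 → NEW=0, ERR=1867/16
(0,2): OLD=42509/256 → NEW=255, ERR=-22771/256
(0,3): OLD=278875/4096 → NEW=0, ERR=278875/4096
(1,0): OLD=41969/256 → NEW=255, ERR=-23311/256
(1,1): OLD=67095/2048 → NEW=0, ERR=67095/2048
(1,2): OLD=7968867/65536 → NEW=0, ERR=7968867/65536
(1,3): OLD=167683109/1048576 → NEW=255, ERR=-99703771/1048576
(2,0): OLD=1726445/32768 → NEW=0, ERR=1726445/32768
(2,1): OLD=169236351/1048576 → NEW=255, ERR=-98150529/1048576
(2,2): OLD=136872891/2097152 → NEW=0, ERR=136872891/2097152
(2,3): OLD=3571519471/33554432 → NEW=0, ERR=3571519471/33554432
(3,0): OLD=1542060701/16777216 → NEW=0, ERR=1542060701/16777216
(3,1): OLD=24559576451/268435456 → NEW=0, ERR=24559576451/268435456
(3,2): OLD=728127510397/4294967296 → NEW=255, ERR=-367089150083/4294967296
(3,3): OLD=3363718451691/68719476736 → NEW=0, ERR=3363718451691/68719476736
(4,0): OLD=660900053401/4294967296 → NEW=255, ERR=-434316607079/4294967296
(4,1): OLD=723932681163/34359738368 → NEW=0, ERR=723932681163/34359738368
(4,2): OLD=92803844072683/1099511627776 → NEW=0, ERR=92803844072683/1099511627776
(4,3): OLD=2038610399287517/17592186044416 → NEW=0, ERR=2038610399287517/17592186044416
(5,0): OLD=24931308174153/549755813888 → NEW=0, ERR=24931308174153/549755813888
(5,1): OLD=2461681372849311/17592186044416 → NEW=255, ERR=-2024326068476769/17592186044416
(5,2): OLD=845111953688403/8796093022208 → NEW=0, ERR=845111953688403/8796093022208
(5,3): OLD=45464529036669323/281474976710656 → NEW=255, ERR=-26311590024547957/281474976710656
Row 0: ..#.
Row 1: #..#
Row 2: .#..
Row 3: ..#.
Row 4: #...
Row 5: .#.#

Answer: ..#.
#..#
.#..
..#.
#...
.#.#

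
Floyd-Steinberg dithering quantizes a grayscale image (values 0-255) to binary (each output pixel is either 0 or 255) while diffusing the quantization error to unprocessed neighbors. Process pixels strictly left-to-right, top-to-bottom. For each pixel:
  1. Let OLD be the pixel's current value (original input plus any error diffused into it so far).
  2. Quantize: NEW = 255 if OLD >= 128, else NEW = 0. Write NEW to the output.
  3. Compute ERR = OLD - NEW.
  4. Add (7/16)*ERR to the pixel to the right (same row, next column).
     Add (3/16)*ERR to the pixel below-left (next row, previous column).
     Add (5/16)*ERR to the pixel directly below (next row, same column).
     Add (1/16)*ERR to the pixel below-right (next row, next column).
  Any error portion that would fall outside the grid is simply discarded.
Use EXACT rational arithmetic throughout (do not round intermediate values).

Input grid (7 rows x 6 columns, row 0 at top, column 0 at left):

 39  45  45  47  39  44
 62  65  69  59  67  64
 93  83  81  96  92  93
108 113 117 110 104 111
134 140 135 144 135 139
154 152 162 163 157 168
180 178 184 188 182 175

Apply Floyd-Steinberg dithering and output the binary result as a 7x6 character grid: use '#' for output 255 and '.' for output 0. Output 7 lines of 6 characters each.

Answer: ......
.#..#.
..#..#
#.#.#.
.#.#.#
#.###.
###.##

Derivation:
(0,0): OLD=39 → NEW=0, ERR=39
(0,1): OLD=993/16 → NEW=0, ERR=993/16
(0,2): OLD=18471/256 → NEW=0, ERR=18471/256
(0,3): OLD=321809/4096 → NEW=0, ERR=321809/4096
(0,4): OLD=4808567/65536 → NEW=0, ERR=4808567/65536
(0,5): OLD=79797313/1048576 → NEW=0, ERR=79797313/1048576
(1,0): OLD=21971/256 → NEW=0, ERR=21971/256
(1,1): OLD=282437/2048 → NEW=255, ERR=-239803/2048
(1,2): OLD=3862057/65536 → NEW=0, ERR=3862057/65536
(1,3): OLD=33449845/262144 → NEW=0, ERR=33449845/262144
(1,4): OLD=2767129535/16777216 → NEW=255, ERR=-1511060545/16777216
(1,5): OLD=14217223561/268435456 → NEW=0, ERR=14217223561/268435456
(2,0): OLD=3206855/32768 → NEW=0, ERR=3206855/32768
(2,1): OLD=110770045/1048576 → NEW=0, ERR=110770045/1048576
(2,2): OLD=2721928375/16777216 → NEW=255, ERR=-1556261705/16777216
(2,3): OLD=11017713599/134217728 → NEW=0, ERR=11017713599/134217728
(2,4): OLD=505404449981/4294967296 → NEW=0, ERR=505404449981/4294967296
(2,5): OLD=10679288871675/68719476736 → NEW=255, ERR=-6844177696005/68719476736
(3,0): OLD=2657346263/16777216 → NEW=255, ERR=-1620843817/16777216
(3,1): OLD=12411014027/134217728 → NEW=0, ERR=12411014027/134217728
(3,2): OLD=161556961681/1073741824 → NEW=255, ERR=-112247203439/1073741824
(3,3): OLD=7296865273971/68719476736 → NEW=0, ERR=7296865273971/68719476736
(3,4): OLD=95484079239827/549755813888 → NEW=255, ERR=-44703653301613/549755813888
(3,5): OLD=454365414111165/8796093022208 → NEW=0, ERR=454365414111165/8796093022208
(4,0): OLD=260162098233/2147483648 → NEW=0, ERR=260162098233/2147483648
(4,1): OLD=6743427952101/34359738368 → NEW=255, ERR=-2018305331739/34359738368
(4,2): OLD=112503725008671/1099511627776 → NEW=0, ERR=112503725008671/1099511627776
(4,3): OLD=3521387031243067/17592186044416 → NEW=255, ERR=-964620410083013/17592186044416
(4,4): OLD=28688384451902955/281474976710656 → NEW=0, ERR=28688384451902955/281474976710656
(4,5): OLD=876629235135180173/4503599627370496 → NEW=255, ERR=-271788669844296307/4503599627370496
(5,0): OLD=99420447202175/549755813888 → NEW=255, ERR=-40767285339265/549755813888
(5,1): OLD=2251055600244591/17592186044416 → NEW=0, ERR=2251055600244591/17592186044416
(5,2): OLD=33214699934716341/140737488355328 → NEW=255, ERR=-2673359595892299/140737488355328
(5,3): OLD=734356179070186263/4503599627370496 → NEW=255, ERR=-414061725909290217/4503599627370496
(5,4): OLD=1205921513028468823/9007199254740992 → NEW=255, ERR=-1090914296930484137/9007199254740992
(5,5): OLD=14775093122248329027/144115188075855872 → NEW=0, ERR=14775093122248329027/144115188075855872
(6,0): OLD=50895896954369453/281474976710656 → NEW=255, ERR=-20880222106847827/281474976710656
(6,1): OLD=798650619274523305/4503599627370496 → NEW=255, ERR=-349767285704953175/4503599627370496
(6,2): OLD=2429143455909011201/18014398509481984 → NEW=255, ERR=-2164528164008894719/18014398509481984
(6,3): OLD=23866703240416621405/288230376151711744 → NEW=0, ERR=23866703240416621405/288230376151711744
(6,4): OLD=893998098803118886717/4611686018427387904 → NEW=255, ERR=-281981835895865028803/4611686018427387904
(6,5): OLD=12744314779856955695755/73786976294838206464 → NEW=255, ERR=-6071364175326786952565/73786976294838206464
Row 0: ......
Row 1: .#..#.
Row 2: ..#..#
Row 3: #.#.#.
Row 4: .#.#.#
Row 5: #.###.
Row 6: ###.##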